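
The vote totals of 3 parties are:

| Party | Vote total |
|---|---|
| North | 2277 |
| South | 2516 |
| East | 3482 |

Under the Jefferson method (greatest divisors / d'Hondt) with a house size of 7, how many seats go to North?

2

Standard divisor 8275/7 ≈ 1182.143; standard quotas: North 1.926, South 2.128, East 2.945.
Rounding down gives 1, 2, 2 = 5 seats, so the divisor must be adjusted.
With modified divisor 1000: modified quotas North 2.277, South 2.516, East 3.482.
Rounding down: North 2, South 2, East 3 (total 7).
North receives 2.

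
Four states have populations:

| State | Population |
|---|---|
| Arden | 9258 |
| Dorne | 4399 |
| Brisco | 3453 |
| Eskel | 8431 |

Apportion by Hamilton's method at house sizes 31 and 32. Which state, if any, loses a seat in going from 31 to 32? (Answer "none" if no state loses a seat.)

At 31 seats: Arden 11, Dorne 6, Brisco 4, Eskel 10.
At 32 seats: Arden 12, Dorne 5, Brisco 4, Eskel 11.
Dorne drops from 6 to 5.

Dorne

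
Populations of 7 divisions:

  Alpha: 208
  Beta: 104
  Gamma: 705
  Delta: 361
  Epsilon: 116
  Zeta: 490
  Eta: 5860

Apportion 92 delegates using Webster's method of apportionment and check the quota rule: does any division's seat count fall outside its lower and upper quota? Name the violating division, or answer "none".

Eta

Standard quotas: Alpha 2.440, Beta 1.220, Gamma 8.269, Delta 4.234, Epsilon 1.361, Zeta 5.747, Eta 68.730.
Webster allocation: Alpha 2, Beta 1, Gamma 8, Delta 4, Epsilon 1, Zeta 6, Eta 70.
Eta has quota 68.730 (lower 68, upper 69) but receives 70 — outside the quota interval.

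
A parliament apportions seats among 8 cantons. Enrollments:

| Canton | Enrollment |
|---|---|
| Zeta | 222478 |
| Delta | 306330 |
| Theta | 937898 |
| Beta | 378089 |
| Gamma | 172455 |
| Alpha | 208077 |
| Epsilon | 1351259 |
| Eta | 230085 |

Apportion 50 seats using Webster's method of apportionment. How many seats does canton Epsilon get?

18

Standard divisor 3806671/50 ≈ 76133.42; standard quotas: Zeta 2.922, Delta 4.024, Theta 12.319, Beta 4.966, Gamma 2.265, Alpha 2.733, Epsilon 17.749, Eta 3.022.
Rounding to the nearest integer gives Zeta 3, Delta 4, Theta 12, Beta 5, Gamma 2, Alpha 3, Epsilon 18, Eta 3 — total 50, matching the house size, so no adjustment is needed.
Epsilon receives 18.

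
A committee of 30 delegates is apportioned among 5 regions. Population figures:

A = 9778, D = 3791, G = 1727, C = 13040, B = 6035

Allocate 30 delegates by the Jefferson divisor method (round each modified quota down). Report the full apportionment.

A=9; D=3; G=1; C=12; B=5

Standard divisor 34371/30 ≈ 1145.7; standard quotas: A 8.535, D 3.309, G 1.507, C 11.382, B 5.268.
Rounding down gives 8, 3, 1, 11, 5 = 28 seats, so the divisor must be adjusted.
With modified divisor 1050: modified quotas A 9.312, D 3.610, G 1.645, C 12.419, B 5.748.
Rounding down: A 9, D 3, G 1, C 12, B 5 (total 30).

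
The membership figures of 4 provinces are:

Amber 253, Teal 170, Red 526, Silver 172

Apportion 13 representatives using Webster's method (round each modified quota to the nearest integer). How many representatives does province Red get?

Standard divisor 1121/13 ≈ 86.231; standard quotas: Amber 2.934, Teal 1.971, Red 6.100, Silver 1.995.
Rounding to the nearest integer gives Amber 3, Teal 2, Red 6, Silver 2 — total 13, matching the house size, so no adjustment is needed.
Red receives 6.

6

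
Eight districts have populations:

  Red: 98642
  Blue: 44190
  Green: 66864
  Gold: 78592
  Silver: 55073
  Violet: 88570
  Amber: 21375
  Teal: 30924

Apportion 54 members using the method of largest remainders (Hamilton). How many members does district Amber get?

2

Standard divisor: 484230 ÷ 54 ≈ 8967.222.
Standard quotas: Red 11.0003, Blue 4.9279, Green 7.4565, Gold 8.7644, Silver 6.1416, Violet 9.8771, Amber 2.3837, Teal 3.4486.
Lower quotas: Red 11, Blue 4, Green 7, Gold 8, Silver 6, Violet 9, Amber 2, Teal 3 (sum 50, leaving 4 seats).
Remainders in descending order: Blue 0.9279, Violet 0.8771, Gold 0.7644, Green 0.4565, Teal 0.4486, Amber 0.3837, Silver 0.1416, Red 0.0003.
The surplus seats go to Blue, Violet, Gold, Green.
Amber receives 2.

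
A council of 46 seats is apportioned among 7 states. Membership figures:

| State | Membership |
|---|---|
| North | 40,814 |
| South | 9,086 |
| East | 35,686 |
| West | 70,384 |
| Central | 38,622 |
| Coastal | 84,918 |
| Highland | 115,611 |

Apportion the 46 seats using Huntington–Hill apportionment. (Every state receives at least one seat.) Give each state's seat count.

With divisor 8603: modified quotas North 4.744, South 1.056, East 4.148, West 8.181, Central 4.489, Coastal 9.871, Highland 13.438.
Geometric-mean thresholds: North √(4·5)=4.472, South √(1·2)=1.414, East √(4·5)=4.472, West √(8·9)=8.485, Central √(4·5)=4.472, Coastal √(9·10)=9.487, Highland √(13·14)=13.491.
Each quota rounded against its threshold gives North 5, South 1, East 4, West 8, Central 5, Coastal 10, Highland 13 (total 46).

North: 5, South: 1, East: 4, West: 8, Central: 5, Coastal: 10, Highland: 13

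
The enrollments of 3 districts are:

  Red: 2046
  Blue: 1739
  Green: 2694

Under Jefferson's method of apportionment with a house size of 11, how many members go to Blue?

Standard divisor 6479/11 ≈ 589; standard quotas: Red 3.474, Blue 2.952, Green 4.574.
Rounding down gives 3, 2, 4 = 9 seats, so the divisor must be adjusted.
With modified divisor 530: modified quotas Red 3.860, Blue 3.281, Green 5.083.
Rounding down: Red 3, Blue 3, Green 5 (total 11).
Blue receives 3.

3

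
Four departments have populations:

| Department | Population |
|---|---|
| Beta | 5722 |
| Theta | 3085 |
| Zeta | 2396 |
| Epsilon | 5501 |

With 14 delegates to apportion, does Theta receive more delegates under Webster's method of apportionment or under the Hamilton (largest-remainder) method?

Webster

Webster: Beta 5, Theta 3, Zeta 2, Epsilon 4.
Hamilton: Beta 5, Theta 2, Zeta 2, Epsilon 5.
Theta gets 3 under Webster and 2 under Hamilton.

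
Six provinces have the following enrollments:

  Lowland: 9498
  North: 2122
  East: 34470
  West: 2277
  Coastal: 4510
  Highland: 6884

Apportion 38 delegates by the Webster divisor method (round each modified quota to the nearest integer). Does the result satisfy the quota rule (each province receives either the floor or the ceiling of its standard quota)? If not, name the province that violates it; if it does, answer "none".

East

Standard quotas: Lowland 6.039, North 1.349, East 21.918, West 1.448, Coastal 2.868, Highland 4.377.
Webster allocation: Lowland 6, North 1, East 23, West 1, Coastal 3, Highland 4.
East has quota 21.918 (lower 21, upper 22) but receives 23 — outside the quota interval.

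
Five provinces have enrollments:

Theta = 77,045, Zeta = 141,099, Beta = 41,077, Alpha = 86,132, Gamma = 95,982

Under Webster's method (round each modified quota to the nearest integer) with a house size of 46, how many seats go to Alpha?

Standard divisor 441335/46 ≈ 9594.239; standard quotas: Theta 8.030, Zeta 14.707, Beta 4.281, Alpha 8.977, Gamma 10.004.
Rounding to the nearest integer gives Theta 8, Zeta 15, Beta 4, Alpha 9, Gamma 10 — total 46, matching the house size, so no adjustment is needed.
Alpha receives 9.

9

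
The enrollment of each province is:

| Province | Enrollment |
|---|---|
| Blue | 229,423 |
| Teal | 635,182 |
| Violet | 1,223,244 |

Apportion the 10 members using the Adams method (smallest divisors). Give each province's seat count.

Blue 1, Teal 3, Violet 6

Standard divisor 2087849/10 ≈ 208784.9; standard quotas: Blue 1.099, Teal 3.042, Violet 5.859.
Rounding up gives 2, 4, 6 = 12 seats, so the divisor must be adjusted.
With modified divisor 237000: modified quotas Blue 0.968, Teal 2.680, Violet 5.161.
Rounding up: Blue 1, Teal 3, Violet 6 (total 10).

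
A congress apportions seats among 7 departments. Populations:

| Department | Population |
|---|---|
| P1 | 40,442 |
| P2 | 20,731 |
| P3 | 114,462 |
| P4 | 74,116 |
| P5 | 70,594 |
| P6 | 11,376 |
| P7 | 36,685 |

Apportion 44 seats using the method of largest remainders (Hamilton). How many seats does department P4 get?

Standard divisor: 368406 ÷ 44 ≈ 8372.864.
Standard quotas: P1 4.8301, P2 2.4760, P3 13.6706, P4 8.8519, P5 8.4313, P6 1.3587, P7 4.3814.
Lower quotas: P1 4, P2 2, P3 13, P4 8, P5 8, P6 1, P7 4 (sum 40, leaving 4 seats).
Remainders in descending order: P4 0.8519, P1 0.8301, P3 0.6706, P2 0.4760, P5 0.4313, P7 0.3814, P6 0.3587.
Largest remainders: P4, P1, P3, P2 receive the extra seats.
P4 receives 9.

9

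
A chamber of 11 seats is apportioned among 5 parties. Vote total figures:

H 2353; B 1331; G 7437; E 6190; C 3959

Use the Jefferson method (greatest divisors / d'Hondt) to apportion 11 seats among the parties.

H: 1; B: 0; G: 4; E: 4; C: 2

Standard divisor 21270/11 ≈ 1933.636; standard quotas: H 1.217, B 0.688, G 3.846, E 3.201, C 2.047.
Rounding down gives 1, 0, 3, 3, 2 = 9 seats, so the divisor must be adjusted.
With modified divisor 1500: modified quotas H 1.569, B 0.887, G 4.958, E 4.127, C 2.639.
Rounding down: H 1, B 0, G 4, E 4, C 2 (total 11).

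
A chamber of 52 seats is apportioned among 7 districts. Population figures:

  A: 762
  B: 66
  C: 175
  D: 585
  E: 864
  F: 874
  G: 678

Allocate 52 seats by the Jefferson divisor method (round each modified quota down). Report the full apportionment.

Standard divisor 4004/52 ≈ 77; standard quotas: A 9.896, B 0.857, C 2.273, D 7.597, E 11.221, F 11.351, G 8.805.
Rounding down gives 9, 0, 2, 7, 11, 11, 8 = 48 seats, so the divisor must be adjusted.
With modified divisor 72.4: modified quotas A 10.525, B 0.912, C 2.417, D 8.080, E 11.934, F 12.072, G 9.365.
Rounding down: A 10, B 0, C 2, D 8, E 11, F 12, G 9 (total 52).

A 10, B 0, C 2, D 8, E 11, F 12, G 9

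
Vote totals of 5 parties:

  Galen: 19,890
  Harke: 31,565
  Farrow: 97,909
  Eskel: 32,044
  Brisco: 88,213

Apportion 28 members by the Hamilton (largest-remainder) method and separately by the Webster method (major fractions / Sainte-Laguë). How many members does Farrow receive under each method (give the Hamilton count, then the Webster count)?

Hamilton: Galen 2, Harke 3, Farrow 10, Eskel 4, Brisco 9.
Webster: Galen 2, Harke 3, Farrow 11, Eskel 3, Brisco 9.
Farrow gets 10 under Hamilton and 11 under Webster.

10 and 11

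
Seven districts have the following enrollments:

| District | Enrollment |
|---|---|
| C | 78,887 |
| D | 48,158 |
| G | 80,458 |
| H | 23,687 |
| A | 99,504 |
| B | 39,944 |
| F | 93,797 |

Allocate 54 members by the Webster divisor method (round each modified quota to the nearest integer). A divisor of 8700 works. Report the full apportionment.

C=9; D=6; G=9; H=3; A=11; B=5; F=11

With modified divisor 8700: modified quotas C 9.067, D 5.535, G 9.248, H 2.723, A 11.437, B 4.591, F 10.781.
Rounding to the nearest integer: C 9, D 6, G 9, H 3, A 11, B 5, F 11 (total 54).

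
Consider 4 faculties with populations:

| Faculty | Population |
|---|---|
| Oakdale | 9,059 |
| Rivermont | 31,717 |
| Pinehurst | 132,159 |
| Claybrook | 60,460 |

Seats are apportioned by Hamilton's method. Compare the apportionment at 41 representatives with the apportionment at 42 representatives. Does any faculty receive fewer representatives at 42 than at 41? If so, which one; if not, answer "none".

At 41 seats: Oakdale 2, Rivermont 5, Pinehurst 23, Claybrook 11.
At 42 seats: Oakdale 1, Rivermont 6, Pinehurst 24, Claybrook 11.
Oakdale drops from 2 to 1.

Oakdale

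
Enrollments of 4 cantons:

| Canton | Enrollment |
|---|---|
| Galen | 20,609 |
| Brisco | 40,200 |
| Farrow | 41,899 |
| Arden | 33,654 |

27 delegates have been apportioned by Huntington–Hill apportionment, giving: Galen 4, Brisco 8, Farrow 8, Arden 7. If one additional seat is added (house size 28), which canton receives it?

Farrow

Priority for the next seat is population ÷ (√(s·(s+1))).
Priorities: Galen 4608.312, Brisco 4737.615, Farrow 4937.845, Arden 4497.205.
Highest priority: Farrow.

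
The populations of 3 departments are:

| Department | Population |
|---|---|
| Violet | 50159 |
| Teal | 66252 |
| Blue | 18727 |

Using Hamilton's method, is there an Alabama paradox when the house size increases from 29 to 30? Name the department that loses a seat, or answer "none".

At 29 seats: Violet 11, Teal 14, Blue 4.
At 30 seats: Violet 11, Teal 15, Blue 4.
No department's allocation decreased.

none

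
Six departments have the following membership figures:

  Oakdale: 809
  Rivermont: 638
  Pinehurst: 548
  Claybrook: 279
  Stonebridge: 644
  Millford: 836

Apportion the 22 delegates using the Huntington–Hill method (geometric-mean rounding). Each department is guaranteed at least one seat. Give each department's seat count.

With divisor 183: modified quotas Oakdale 4.421, Rivermont 3.486, Pinehurst 2.995, Claybrook 1.525, Stonebridge 3.519, Millford 4.568.
Geometric-mean thresholds: Oakdale √(4·5)=4.472, Rivermont √(3·4)=3.464, Pinehurst √(2·3)=2.449, Claybrook √(1·2)=1.414, Stonebridge √(3·4)=3.464, Millford √(4·5)=4.472.
Each quota rounded against its threshold gives Oakdale 4, Rivermont 4, Pinehurst 3, Claybrook 2, Stonebridge 4, Millford 5 (total 22).

Oakdale=4, Rivermont=4, Pinehurst=3, Claybrook=2, Stonebridge=4, Millford=5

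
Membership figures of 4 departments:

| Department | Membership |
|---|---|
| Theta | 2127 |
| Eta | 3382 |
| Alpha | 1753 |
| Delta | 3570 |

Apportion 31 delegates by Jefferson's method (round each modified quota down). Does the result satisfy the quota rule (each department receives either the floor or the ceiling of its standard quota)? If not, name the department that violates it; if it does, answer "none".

Standard quotas: Theta 6.087, Eta 9.679, Alpha 5.017, Delta 10.217.
Jefferson allocation: Theta 6, Eta 10, Alpha 5, Delta 10.
Every allocation lies between the lower and upper quota.

none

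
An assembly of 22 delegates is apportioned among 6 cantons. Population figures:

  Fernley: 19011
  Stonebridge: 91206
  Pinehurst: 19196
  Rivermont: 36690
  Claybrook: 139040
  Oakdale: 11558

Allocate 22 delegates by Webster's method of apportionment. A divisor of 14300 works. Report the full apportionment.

With modified divisor 14300: modified quotas Fernley 1.329, Stonebridge 6.378, Pinehurst 1.342, Rivermont 2.566, Claybrook 9.723, Oakdale 0.808.
Rounding to the nearest integer: Fernley 1, Stonebridge 6, Pinehurst 1, Rivermont 3, Claybrook 10, Oakdale 1 (total 22).

Fernley: 1, Stonebridge: 6, Pinehurst: 1, Rivermont: 3, Claybrook: 10, Oakdale: 1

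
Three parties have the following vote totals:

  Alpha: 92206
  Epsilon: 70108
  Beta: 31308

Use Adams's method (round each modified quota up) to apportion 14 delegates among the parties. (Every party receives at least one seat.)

Alpha 6, Epsilon 5, Beta 3

Standard divisor 193622/14 ≈ 13830.143; standard quotas: Alpha 6.667, Epsilon 5.069, Beta 2.264.
Rounding up gives 7, 6, 3 = 16 seats, so the divisor must be adjusted.
With modified divisor 15453.6: modified quotas Alpha 5.967, Epsilon 4.537, Beta 2.026.
Rounding up: Alpha 6, Epsilon 5, Beta 3 (total 14).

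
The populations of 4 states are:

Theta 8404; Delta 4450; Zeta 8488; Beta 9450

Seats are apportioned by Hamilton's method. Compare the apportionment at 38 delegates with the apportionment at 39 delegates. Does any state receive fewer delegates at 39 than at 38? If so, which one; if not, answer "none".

At 38 seats: Theta 10, Delta 6, Zeta 10, Beta 12.
At 39 seats: Theta 11, Delta 5, Zeta 11, Beta 12.
Delta drops from 6 to 5.

Delta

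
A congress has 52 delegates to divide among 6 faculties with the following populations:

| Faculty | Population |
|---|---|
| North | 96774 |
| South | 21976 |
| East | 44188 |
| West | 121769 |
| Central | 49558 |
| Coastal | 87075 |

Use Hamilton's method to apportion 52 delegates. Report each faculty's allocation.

North: 12, South: 3, East: 5, West: 15, Central: 6, Coastal: 11

Total 421340; standard divisor 421340/52 ≈ 8102.692.
Standard quotas: North 11.9434, South 2.7122, East 5.4535, West 15.0282, Central 6.1162, Coastal 10.7464.
Lower quotas: North 11, South 2, East 5, West 15, Central 6, Coastal 10 (sum 49, leaving 3 seats).
Remainders in descending order: North 0.9434, Coastal 0.7464, South 0.7122, East 0.4535, Central 0.1162, West 0.0282.
The surplus seats go to North, Coastal, South.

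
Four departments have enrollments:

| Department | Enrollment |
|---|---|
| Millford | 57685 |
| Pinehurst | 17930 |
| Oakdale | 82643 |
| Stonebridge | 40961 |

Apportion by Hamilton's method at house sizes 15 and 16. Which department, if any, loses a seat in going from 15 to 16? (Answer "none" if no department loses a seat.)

At 15 seats: Millford 4, Pinehurst 2, Oakdale 6, Stonebridge 3.
At 16 seats: Millford 5, Pinehurst 1, Oakdale 7, Stonebridge 3.
Pinehurst drops from 2 to 1.

Pinehurst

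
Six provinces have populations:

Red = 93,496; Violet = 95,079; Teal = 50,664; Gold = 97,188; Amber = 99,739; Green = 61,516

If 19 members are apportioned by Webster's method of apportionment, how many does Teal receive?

Standard divisor 497682/19 ≈ 26193.789; standard quotas: Red 3.569, Violet 3.630, Teal 1.934, Gold 3.710, Amber 3.808, Green 2.348.
Rounding to the nearest integer gives 4, 4, 2, 4, 4, 2 = 20 seats, so the divisor must be adjusted.
With modified divisor 26900: modified quotas Red 3.476, Violet 3.535, Teal 1.883, Gold 3.613, Amber 3.708, Green 2.287.
Rounding to the nearest integer: Red 3, Violet 4, Teal 2, Gold 4, Amber 4, Green 2 (total 19).
Teal receives 2.

2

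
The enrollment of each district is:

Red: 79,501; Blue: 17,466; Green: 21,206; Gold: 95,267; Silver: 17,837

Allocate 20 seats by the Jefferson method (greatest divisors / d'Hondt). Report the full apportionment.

Standard divisor 231277/20 ≈ 11563.85; standard quotas: Red 6.875, Blue 1.510, Green 1.834, Gold 8.238, Silver 1.542.
Rounding down gives 6, 1, 1, 8, 1 = 17 seats, so the divisor must be adjusted.
With modified divisor 10300: modified quotas Red 7.719, Blue 1.696, Green 2.059, Gold 9.249, Silver 1.732.
Rounding down: Red 7, Blue 1, Green 2, Gold 9, Silver 1 (total 20).

Red=7, Blue=1, Green=2, Gold=9, Silver=1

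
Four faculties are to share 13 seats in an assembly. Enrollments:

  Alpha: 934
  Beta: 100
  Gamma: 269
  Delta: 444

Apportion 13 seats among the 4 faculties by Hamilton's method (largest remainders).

Standard divisor: 1747 ÷ 13 ≈ 134.385.
Standard quotas: Alpha 6.950, Beta 0.744, Gamma 2.002, Delta 3.304.
Lower quotas: Alpha 6, Beta 0, Gamma 2, Delta 3 (sum 11, leaving 2 seats).
Remainders in descending order: Alpha 0.950, Beta 0.744, Delta 0.304, Gamma 0.002.
Largest remainders: Alpha, Beta receive the extra seats.

Alpha 7, Beta 1, Gamma 2, Delta 3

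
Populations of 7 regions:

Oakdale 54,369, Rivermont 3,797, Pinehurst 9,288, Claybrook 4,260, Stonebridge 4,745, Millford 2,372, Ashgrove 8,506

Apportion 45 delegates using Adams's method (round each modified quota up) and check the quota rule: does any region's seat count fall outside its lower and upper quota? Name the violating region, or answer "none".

Standard quotas: Oakdale 28.013, Rivermont 1.956, Pinehurst 4.786, Claybrook 2.195, Stonebridge 2.445, Millford 1.222, Ashgrove 4.383.
Adams allocation: Oakdale 26, Rivermont 2, Pinehurst 5, Claybrook 3, Stonebridge 3, Millford 2, Ashgrove 4.
Oakdale has quota 28.013 (lower 28, upper 29) but receives 26 — outside the quota interval.

Oakdale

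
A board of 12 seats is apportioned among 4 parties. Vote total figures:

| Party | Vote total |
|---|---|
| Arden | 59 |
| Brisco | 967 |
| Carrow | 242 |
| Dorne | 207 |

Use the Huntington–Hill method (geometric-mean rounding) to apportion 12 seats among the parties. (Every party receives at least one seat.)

With divisor 138: modified quotas Arden 0.428, Brisco 7.007, Carrow 1.754, Dorne 1.500.
Geometric-mean thresholds: Arden (min 1), Brisco √(7·8)=7.483, Carrow √(1·2)=1.414, Dorne √(1·2)=1.414.
Each quota rounded against its threshold gives Arden 1, Brisco 7, Carrow 2, Dorne 2 (total 12).

Arden 1; Brisco 7; Carrow 2; Dorne 2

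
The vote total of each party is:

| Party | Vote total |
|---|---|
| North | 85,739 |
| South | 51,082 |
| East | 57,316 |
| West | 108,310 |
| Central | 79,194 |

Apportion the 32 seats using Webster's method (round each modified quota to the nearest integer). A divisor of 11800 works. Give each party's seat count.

With modified divisor 11800: modified quotas North 7.266, South 4.329, East 4.857, West 9.179, Central 6.711.
Rounding to the nearest integer: North 7, South 4, East 5, West 9, Central 7 (total 32).

North: 7, South: 4, East: 5, West: 9, Central: 7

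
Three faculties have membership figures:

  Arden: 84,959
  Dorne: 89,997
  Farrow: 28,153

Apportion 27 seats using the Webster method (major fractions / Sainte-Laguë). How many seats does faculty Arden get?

Standard divisor 203109/27 ≈ 7522.556; standard quotas: Arden 11.294, Dorne 11.964, Farrow 3.742.
Rounding to the nearest integer gives Arden 11, Dorne 12, Farrow 4 — total 27, matching the house size, so no adjustment is needed.
Arden receives 11.

11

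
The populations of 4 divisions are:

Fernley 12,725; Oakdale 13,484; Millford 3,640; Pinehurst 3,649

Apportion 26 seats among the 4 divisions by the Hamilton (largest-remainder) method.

The standard divisor is 33498/26 ≈ 1288.385.
Standard quotas: Fernley 9.8767, Oakdale 10.4658, Millford 2.8252, Pinehurst 2.8322.
Lower quotas: Fernley 9, Oakdale 10, Millford 2, Pinehurst 2 (sum 23, leaving 3 seats).
Remainders in descending order: Fernley 0.8767, Pinehurst 0.8322, Millford 0.8252, Oakdale 0.4658.
The surplus seats go to Fernley, Pinehurst, Millford.

Fernley=10, Oakdale=10, Millford=3, Pinehurst=3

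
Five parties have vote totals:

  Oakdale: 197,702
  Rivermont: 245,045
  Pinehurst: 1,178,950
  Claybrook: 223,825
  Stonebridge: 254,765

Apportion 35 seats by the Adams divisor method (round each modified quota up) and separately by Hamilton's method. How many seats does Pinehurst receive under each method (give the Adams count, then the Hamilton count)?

19 and 20

Adams: Oakdale 4, Rivermont 4, Pinehurst 19, Claybrook 4, Stonebridge 4.
Hamilton: Oakdale 3, Rivermont 4, Pinehurst 20, Claybrook 4, Stonebridge 4.
Pinehurst gets 19 under Adams and 20 under Hamilton.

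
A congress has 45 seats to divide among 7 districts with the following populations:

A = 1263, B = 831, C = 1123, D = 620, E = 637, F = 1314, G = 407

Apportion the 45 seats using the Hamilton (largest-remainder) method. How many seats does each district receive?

A=9; B=6; C=8; D=4; E=5; F=10; G=3

The standard divisor is 6195/45 ≈ 137.667.
Standard quotas: A 9.174, B 6.036, C 8.157, D 4.504, E 4.627, F 9.545, G 2.956.
Lower quotas: A 9, B 6, C 8, D 4, E 4, F 9, G 2 (sum 42, leaving 3 seats).
Remainders in descending order: G 0.956, E 0.627, F 0.545, D 0.504, A 0.174, C 0.157, B 0.036.
The surplus seats go to G, E, F.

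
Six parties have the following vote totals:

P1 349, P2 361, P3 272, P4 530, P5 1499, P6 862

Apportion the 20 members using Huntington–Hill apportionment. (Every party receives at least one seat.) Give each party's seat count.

P1: 2; P2: 2; P3: 1; P4: 3; P5: 8; P6: 4

With divisor 197: modified quotas P1 1.772, P2 1.832, P3 1.381, P4 2.690, P5 7.609, P6 4.376.
Geometric-mean thresholds: P1 √(1·2)=1.414, P2 √(1·2)=1.414, P3 √(1·2)=1.414, P4 √(2·3)=2.449, P5 √(7·8)=7.483, P6 √(4·5)=4.472.
Each quota rounded against its threshold gives P1 2, P2 2, P3 1, P4 3, P5 8, P6 4 (total 20).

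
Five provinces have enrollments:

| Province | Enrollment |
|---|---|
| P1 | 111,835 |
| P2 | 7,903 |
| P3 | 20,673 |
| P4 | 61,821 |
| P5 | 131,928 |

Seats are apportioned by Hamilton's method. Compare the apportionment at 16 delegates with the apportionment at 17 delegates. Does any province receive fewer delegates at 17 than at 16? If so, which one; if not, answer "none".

P2

At 16 seats: P1 5, P2 1, P3 1, P4 3, P5 6.
At 17 seats: P1 6, P2 0, P3 1, P4 3, P5 7.
P2 drops from 1 to 0.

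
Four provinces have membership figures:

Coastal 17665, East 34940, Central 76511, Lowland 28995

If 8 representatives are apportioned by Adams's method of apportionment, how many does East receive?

2

Standard divisor 158111/8 ≈ 19763.875; standard quotas: Coastal 0.894, East 1.768, Central 3.871, Lowland 1.467.
Rounding up gives 1, 2, 4, 2 = 9 seats, so the divisor must be adjusted.
With modified divisor 27200: modified quotas Coastal 0.649, East 1.285, Central 2.813, Lowland 1.066.
Rounding up: Coastal 1, East 2, Central 3, Lowland 2 (total 8).
East receives 2.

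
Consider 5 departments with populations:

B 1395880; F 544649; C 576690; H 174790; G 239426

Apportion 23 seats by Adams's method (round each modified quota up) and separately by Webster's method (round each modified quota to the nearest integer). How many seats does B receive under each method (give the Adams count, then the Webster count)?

Adams: B 10, F 4, C 5, H 2, G 2.
Webster: B 11, F 4, C 5, H 1, G 2.
B gets 10 under Adams and 11 under Webster.

10 and 11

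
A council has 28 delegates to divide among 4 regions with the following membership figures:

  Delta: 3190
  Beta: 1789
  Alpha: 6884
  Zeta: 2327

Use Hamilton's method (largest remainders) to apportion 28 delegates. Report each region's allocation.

Delta 6; Beta 3; Alpha 14; Zeta 5

The standard divisor is 14190/28 ≈ 506.786.
Standard quotas: Delta 6.2946, Beta 3.5301, Alpha 13.5837, Zeta 4.5917.
Lower quotas: Delta 6, Beta 3, Alpha 13, Zeta 4 (sum 26, leaving 2 seats).
Remainders in descending order: Zeta 0.5917, Alpha 0.5837, Beta 0.5301, Delta 0.2946.
The surplus seats go to Zeta, Alpha.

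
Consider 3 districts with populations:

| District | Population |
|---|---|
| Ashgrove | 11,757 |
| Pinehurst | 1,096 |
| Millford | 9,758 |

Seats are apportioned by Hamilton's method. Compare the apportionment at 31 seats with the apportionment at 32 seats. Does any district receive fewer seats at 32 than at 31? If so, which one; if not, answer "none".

Pinehurst

At 31 seats: Ashgrove 16, Pinehurst 2, Millford 13.
At 32 seats: Ashgrove 17, Pinehurst 1, Millford 14.
Pinehurst drops from 2 to 1.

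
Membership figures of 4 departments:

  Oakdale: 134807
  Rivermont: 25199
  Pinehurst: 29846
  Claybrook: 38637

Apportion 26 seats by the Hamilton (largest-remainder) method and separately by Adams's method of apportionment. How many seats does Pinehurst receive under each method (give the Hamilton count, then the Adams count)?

Hamilton: Oakdale 15, Rivermont 3, Pinehurst 3, Claybrook 5.
Adams: Oakdale 14, Rivermont 3, Pinehurst 4, Claybrook 5.
Pinehurst gets 3 under Hamilton and 4 under Adams.

3 and 4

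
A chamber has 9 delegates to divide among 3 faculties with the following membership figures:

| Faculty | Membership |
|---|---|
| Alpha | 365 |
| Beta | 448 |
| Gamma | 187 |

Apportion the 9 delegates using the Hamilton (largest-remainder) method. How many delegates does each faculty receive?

The standard divisor is 1000/9 ≈ 111.111.
Standard quotas: Alpha 3.285, Beta 4.032, Gamma 1.683.
Lower quotas: Alpha 3, Beta 4, Gamma 1 (sum 8, leaving 1 seat).
Remainders in descending order: Gamma 0.683, Alpha 0.285, Beta 0.032.
Largest remainder: Gamma receives the extra seat.

Alpha 3, Beta 4, Gamma 2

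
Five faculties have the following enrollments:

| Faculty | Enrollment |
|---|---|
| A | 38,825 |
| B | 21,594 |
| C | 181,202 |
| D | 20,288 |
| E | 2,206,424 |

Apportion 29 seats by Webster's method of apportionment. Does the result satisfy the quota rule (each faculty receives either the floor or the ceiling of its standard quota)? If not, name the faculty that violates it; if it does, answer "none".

E

Standard quotas: A 0.456, B 0.254, C 2.129, D 0.238, E 25.923.
Webster allocation: A 0, B 0, C 2, D 0, E 27.
E has quota 25.923 (lower 25, upper 26) but receives 27 — outside the quota interval.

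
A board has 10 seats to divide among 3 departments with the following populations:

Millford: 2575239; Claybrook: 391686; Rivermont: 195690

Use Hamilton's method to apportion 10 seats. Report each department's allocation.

Millford: 8, Claybrook: 1, Rivermont: 1

The standard divisor is 3162615/10 ≈ 316261.5.
Standard quotas: Millford 8.1428, Claybrook 1.2385, Rivermont 0.6188.
Lower quotas: Millford 8, Claybrook 1, Rivermont 0 (sum 9, leaving 1 seat).
Remainders in descending order: Rivermont 0.6188, Claybrook 0.2385, Millford 0.1428.
The surplus seat goes to Rivermont.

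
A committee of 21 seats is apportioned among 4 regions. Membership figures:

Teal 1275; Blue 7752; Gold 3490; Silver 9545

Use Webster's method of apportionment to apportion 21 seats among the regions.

Standard divisor 22062/21 ≈ 1050.571; standard quotas: Teal 1.214, Blue 7.379, Gold 3.322, Silver 9.086.
Rounding to the nearest integer gives 1, 7, 3, 9 = 20 seats, so the divisor must be adjusted.
With modified divisor 1020: modified quotas Teal 1.250, Blue 7.600, Gold 3.422, Silver 9.358.
Rounding to the nearest integer: Teal 1, Blue 8, Gold 3, Silver 9 (total 21).

Teal 1, Blue 8, Gold 3, Silver 9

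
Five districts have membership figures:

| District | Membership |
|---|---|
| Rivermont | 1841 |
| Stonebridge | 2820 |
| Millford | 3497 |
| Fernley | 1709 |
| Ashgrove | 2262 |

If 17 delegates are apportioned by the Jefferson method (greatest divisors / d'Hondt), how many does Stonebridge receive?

Standard divisor 12129/17 ≈ 713.471; standard quotas: Rivermont 2.580, Stonebridge 3.953, Millford 4.901, Fernley 2.395, Ashgrove 3.170.
Rounding down gives 2, 3, 4, 2, 3 = 14 seats, so the divisor must be adjusted.
With modified divisor 600: modified quotas Rivermont 3.068, Stonebridge 4.700, Millford 5.828, Fernley 2.848, Ashgrove 3.770.
Rounding down: Rivermont 3, Stonebridge 4, Millford 5, Fernley 2, Ashgrove 3 (total 17).
Stonebridge receives 4.

4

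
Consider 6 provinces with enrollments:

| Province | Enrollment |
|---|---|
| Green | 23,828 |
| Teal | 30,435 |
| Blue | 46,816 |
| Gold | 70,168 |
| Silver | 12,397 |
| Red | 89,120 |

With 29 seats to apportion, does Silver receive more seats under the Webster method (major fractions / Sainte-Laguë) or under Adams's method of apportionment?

Webster: Green 3, Teal 3, Blue 5, Gold 7, Silver 1, Red 10.
Adams: Green 3, Teal 3, Blue 5, Gold 7, Silver 2, Red 9.
Silver gets 1 under Webster and 2 under Adams.

Adams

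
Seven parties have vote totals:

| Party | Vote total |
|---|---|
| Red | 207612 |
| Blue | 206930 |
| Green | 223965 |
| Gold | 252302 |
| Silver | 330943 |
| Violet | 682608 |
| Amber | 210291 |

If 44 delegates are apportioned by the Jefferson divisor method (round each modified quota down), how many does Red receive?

4

Standard divisor 2114651/44 ≈ 48060.25; standard quotas: Red 4.320, Blue 4.306, Green 4.660, Gold 5.250, Silver 6.886, Violet 14.203, Amber 4.376.
Rounding down gives 4, 4, 4, 5, 6, 14, 4 = 41 seats, so the divisor must be adjusted.
With modified divisor 43700: modified quotas Red 4.751, Blue 4.735, Green 5.125, Gold 5.774, Silver 7.573, Violet 15.620, Amber 4.812.
Rounding down: Red 4, Blue 4, Green 5, Gold 5, Silver 7, Violet 15, Amber 4 (total 44).
Red receives 4.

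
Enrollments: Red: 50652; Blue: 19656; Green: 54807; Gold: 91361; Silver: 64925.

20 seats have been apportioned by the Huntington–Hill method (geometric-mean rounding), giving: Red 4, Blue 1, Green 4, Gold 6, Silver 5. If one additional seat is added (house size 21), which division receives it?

Gold

Priority for the next seat is population ÷ (√(s·(s+1))).
Priorities: Red 11326.132, Blue 13898.891, Green 12255.218, Gold 14097.308, Silver 11853.629.
Highest priority: Gold.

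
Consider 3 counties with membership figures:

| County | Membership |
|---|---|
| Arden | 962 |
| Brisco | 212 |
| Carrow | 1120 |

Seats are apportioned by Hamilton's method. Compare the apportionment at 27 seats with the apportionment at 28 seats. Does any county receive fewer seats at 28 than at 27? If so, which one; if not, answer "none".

At 27 seats: Arden 11, Brisco 3, Carrow 13.
At 28 seats: Arden 12, Brisco 2, Carrow 14.
Brisco drops from 3 to 2.

Brisco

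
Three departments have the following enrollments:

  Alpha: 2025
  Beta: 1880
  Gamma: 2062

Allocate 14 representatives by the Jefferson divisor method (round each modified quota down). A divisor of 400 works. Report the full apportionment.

Alpha: 5, Beta: 4, Gamma: 5

With modified divisor 400: modified quotas Alpha 5.062, Beta 4.700, Gamma 5.155.
Rounding down: Alpha 5, Beta 4, Gamma 5 (total 14).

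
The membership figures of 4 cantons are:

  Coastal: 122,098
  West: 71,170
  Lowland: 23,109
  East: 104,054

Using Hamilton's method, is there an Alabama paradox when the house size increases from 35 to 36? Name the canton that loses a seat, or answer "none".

At 35 seats: Coastal 13, West 8, Lowland 3, East 11.
At 36 seats: Coastal 14, West 8, Lowland 2, East 12.
Lowland drops from 3 to 2.

Lowland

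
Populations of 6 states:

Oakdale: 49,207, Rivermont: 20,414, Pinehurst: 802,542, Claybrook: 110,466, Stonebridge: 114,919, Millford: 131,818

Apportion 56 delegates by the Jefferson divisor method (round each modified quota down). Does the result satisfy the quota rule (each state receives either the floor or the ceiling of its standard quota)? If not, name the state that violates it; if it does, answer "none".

Pinehurst

Standard quotas: Oakdale 2.241, Rivermont 0.930, Pinehurst 36.557, Claybrook 5.032, Stonebridge 5.235, Millford 6.005.
Jefferson allocation: Oakdale 2, Rivermont 0, Pinehurst 38, Claybrook 5, Stonebridge 5, Millford 6.
Pinehurst has quota 36.557 (lower 36, upper 37) but receives 38 — outside the quota interval.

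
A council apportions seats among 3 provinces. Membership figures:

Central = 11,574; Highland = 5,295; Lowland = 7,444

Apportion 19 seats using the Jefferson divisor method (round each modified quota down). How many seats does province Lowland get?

6

Standard divisor 24313/19 ≈ 1279.632; standard quotas: Central 9.045, Highland 4.138, Lowland 5.817.
Rounding down gives 9, 4, 5 = 18 seats, so the divisor must be adjusted.
With modified divisor 1200: modified quotas Central 9.645, Highland 4.412, Lowland 6.203.
Rounding down: Central 9, Highland 4, Lowland 6 (total 19).
Lowland receives 6.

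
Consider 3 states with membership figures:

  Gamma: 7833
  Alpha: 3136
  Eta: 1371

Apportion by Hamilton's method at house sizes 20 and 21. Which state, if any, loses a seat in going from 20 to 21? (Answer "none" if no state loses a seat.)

At 20 seats: Gamma 13, Alpha 5, Eta 2.
At 21 seats: Gamma 13, Alpha 6, Eta 2.
No state's allocation decreased.

none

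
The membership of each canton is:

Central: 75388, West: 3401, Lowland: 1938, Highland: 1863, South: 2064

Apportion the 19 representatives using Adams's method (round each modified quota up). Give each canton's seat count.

Central 15, West 1, Lowland 1, Highland 1, South 1

Standard divisor 84654/19 ≈ 4455.474; standard quotas: Central 16.920, West 0.763, Lowland 0.435, Highland 0.418, South 0.463.
Rounding up gives 17, 1, 1, 1, 1 = 21 seats, so the divisor must be adjusted.
With modified divisor 5200: modified quotas Central 14.498, West 0.654, Lowland 0.373, Highland 0.358, South 0.397.
Rounding up: Central 15, West 1, Lowland 1, Highland 1, South 1 (total 19).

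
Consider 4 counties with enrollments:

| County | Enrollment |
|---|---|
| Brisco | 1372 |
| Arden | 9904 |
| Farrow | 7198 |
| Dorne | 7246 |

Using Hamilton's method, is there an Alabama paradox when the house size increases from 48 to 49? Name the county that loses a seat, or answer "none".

Brisco

At 48 seats: Brisco 3, Arden 18, Farrow 13, Dorne 14.
At 49 seats: Brisco 2, Arden 19, Farrow 14, Dorne 14.
Brisco drops from 3 to 2.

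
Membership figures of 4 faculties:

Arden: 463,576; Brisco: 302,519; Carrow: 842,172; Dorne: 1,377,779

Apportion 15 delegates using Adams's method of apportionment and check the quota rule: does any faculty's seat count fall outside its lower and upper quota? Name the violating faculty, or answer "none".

none

Standard quotas: Arden 2.329, Brisco 1.520, Carrow 4.231, Dorne 6.921.
Adams allocation: Arden 3, Brisco 2, Carrow 4, Dorne 6.
Every allocation lies between the lower and upper quota.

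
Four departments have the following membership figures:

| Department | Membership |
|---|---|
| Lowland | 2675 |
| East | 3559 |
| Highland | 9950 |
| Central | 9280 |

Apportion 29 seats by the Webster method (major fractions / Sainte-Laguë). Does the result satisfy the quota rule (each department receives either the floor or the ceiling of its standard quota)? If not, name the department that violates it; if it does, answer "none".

none

Standard quotas: Lowland 3.046, East 4.053, Highland 11.332, Central 10.569.
Webster allocation: Lowland 3, East 4, Highland 11, Central 11.
Every allocation lies between the lower and upper quota.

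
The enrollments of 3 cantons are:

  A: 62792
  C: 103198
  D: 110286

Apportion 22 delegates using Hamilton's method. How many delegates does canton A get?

Total 276276; standard divisor 276276/22 = 12558.
Standard quotas: A 5.0002, C 8.2177, D 8.7821.
Lower quotas: A 5, C 8, D 8 (sum 21, leaving 1 seat).
Remainders in descending order: D 0.7821, C 0.2177, A 0.0002.
Largest remainder: D receives the extra seat.
A receives 5.

5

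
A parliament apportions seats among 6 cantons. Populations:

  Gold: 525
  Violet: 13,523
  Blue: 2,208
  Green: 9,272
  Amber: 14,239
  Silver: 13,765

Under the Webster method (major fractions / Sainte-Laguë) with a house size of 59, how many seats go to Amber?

Standard divisor 53532/59 ≈ 907.322; standard quotas: Gold 0.579, Violet 14.904, Blue 2.434, Green 10.219, Amber 15.693, Silver 15.171.
Rounding to the nearest integer gives Gold 1, Violet 15, Blue 2, Green 10, Amber 16, Silver 15 — total 59, matching the house size, so no adjustment is needed.
Amber receives 16.

16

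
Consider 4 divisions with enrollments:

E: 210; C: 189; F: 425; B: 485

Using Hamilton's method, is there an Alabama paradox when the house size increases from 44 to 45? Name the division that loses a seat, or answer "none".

C

At 44 seats: E 7, C 7, F 14, B 16.
At 45 seats: E 7, C 6, F 15, B 17.
C drops from 7 to 6.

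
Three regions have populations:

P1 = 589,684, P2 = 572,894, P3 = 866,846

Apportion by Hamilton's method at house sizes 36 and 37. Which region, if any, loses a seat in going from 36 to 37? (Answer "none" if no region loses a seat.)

At 36 seats: P1 11, P2 10, P3 15.
At 37 seats: P1 11, P2 10, P3 16.
No region's allocation decreased.

none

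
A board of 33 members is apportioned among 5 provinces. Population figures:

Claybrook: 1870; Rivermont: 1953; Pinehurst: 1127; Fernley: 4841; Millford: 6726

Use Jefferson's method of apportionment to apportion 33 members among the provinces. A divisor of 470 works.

Claybrook: 3, Rivermont: 4, Pinehurst: 2, Fernley: 10, Millford: 14

With modified divisor 470: modified quotas Claybrook 3.979, Rivermont 4.155, Pinehurst 2.398, Fernley 10.300, Millford 14.311.
Rounding down: Claybrook 3, Rivermont 4, Pinehurst 2, Fernley 10, Millford 14 (total 33).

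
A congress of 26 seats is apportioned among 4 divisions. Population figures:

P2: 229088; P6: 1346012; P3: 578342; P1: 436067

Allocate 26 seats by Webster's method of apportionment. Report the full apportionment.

P2 2; P6 14; P3 6; P1 4

Standard divisor 2589509/26 ≈ 99596.5; standard quotas: P2 2.300, P6 13.515, P3 5.807, P1 4.378.
Rounding to the nearest integer gives P2 2, P6 14, P3 6, P1 4 — total 26, matching the house size, so no adjustment is needed.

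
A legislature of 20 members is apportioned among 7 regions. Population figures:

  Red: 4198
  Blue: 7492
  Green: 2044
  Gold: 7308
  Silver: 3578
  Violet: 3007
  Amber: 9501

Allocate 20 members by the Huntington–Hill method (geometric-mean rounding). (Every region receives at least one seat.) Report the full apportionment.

Red 2; Blue 4; Green 1; Gold 4; Silver 2; Violet 2; Amber 5

With divisor 1922: modified quotas Red 2.184, Blue 3.898, Green 1.063, Gold 3.802, Silver 1.862, Violet 1.565, Amber 4.943.
Geometric-mean thresholds: Red √(2·3)=2.449, Blue √(3·4)=3.464, Green √(1·2)=1.414, Gold √(3·4)=3.464, Silver √(1·2)=1.414, Violet √(1·2)=1.414, Amber √(4·5)=4.472.
Each quota rounded against its threshold gives Red 2, Blue 4, Green 1, Gold 4, Silver 2, Violet 2, Amber 5 (total 20).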